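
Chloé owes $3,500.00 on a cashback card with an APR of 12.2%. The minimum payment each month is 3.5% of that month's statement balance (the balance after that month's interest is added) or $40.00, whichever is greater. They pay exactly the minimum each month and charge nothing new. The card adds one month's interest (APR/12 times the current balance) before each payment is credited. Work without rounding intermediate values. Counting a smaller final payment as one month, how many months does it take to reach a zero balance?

Monthly rate r = 12.2%/12 = 1.01667% = 0.0101667.
While 3.5% of the post-interest balance exceeds $40.00, each month B ← (B·(1+r))·(1 − 0.035), i.e. B shrinks by the factor (1+r)·0.965 = 0.97481.
This holds for months 1–45. Entering month 46 the balance is $1,110.41; 3.5% of the post-interest balance is now below $40.00, so the flat $40.00 minimum applies from here.
From month 46 a fixed $40.00 at rate r clears $1,110.41 in 33 more payments. Total: 45 + 33 = 78 months.

78 months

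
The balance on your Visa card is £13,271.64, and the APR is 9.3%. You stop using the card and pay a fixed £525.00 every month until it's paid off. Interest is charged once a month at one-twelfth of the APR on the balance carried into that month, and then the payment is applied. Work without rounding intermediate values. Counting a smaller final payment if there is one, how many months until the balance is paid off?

Monthly rate r = 9.3%/12 = 0.775% = 0.00775.
Recurrence: B ← B·(1+r) − £525.00.
Month 1: interest £102.86; balance after payment £12,849.50.
Month 2: interest £99.58; balance after payment £12,424.08.
Closed form: n = −ln(1 − rB₀/P)/ln(1+r) = −ln(0.80409)/ln(1.00775) ≈ 28.244, so the balance reaches zero during payment 29.

29 payments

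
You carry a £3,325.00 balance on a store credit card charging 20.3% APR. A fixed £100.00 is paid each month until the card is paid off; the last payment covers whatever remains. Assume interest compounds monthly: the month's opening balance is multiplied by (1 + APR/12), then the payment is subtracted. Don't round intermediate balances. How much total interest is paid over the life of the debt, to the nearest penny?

Monthly rate r = 20.3%/12 = 1.69167% = 0.0169167.
Payoff takes n = ⌈−ln(1 − rB₀/P)/ln(1+r)⌉ = ⌈49.277⌉ = 50 payments; the last is £27.87.
Total paid = 49·£100.00 + £27.87 = £4,927.87.
Total interest = total paid − principal = £4,927.87 − £3,325.00 = £1,602.87.

£1,602.87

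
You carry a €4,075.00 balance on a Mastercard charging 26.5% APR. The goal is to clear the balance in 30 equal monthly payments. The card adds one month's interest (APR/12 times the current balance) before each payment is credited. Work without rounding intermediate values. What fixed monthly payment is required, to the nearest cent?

Monthly rate r = 26.5%/12 = 2.20833% = 0.0220833.
Level-payment amortization: P = B₀·r / (1 − (1+r)^(−n)) = 4075.00·0.0220833 / (1 − 1.02208^(−30)).
Denominator 1 − (1+r)^(−30) = 0.480708989.
P = 89.9896 / 0.480708989 ≈ 187.20.

€187.20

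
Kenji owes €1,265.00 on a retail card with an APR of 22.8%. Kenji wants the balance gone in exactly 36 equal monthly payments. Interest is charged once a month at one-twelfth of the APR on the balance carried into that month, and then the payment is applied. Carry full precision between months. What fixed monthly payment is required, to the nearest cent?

Monthly rate r = 22.8%/12 = 1.9% = 0.019.
Level-payment amortization: P = B₀·r / (1 − (1+r)^(−n)) = 1265.00·0.019 / (1 − 1.019^(−36)).
Denominator 1 − (1+r)^(−36) = 0.492157111.
P = 24.035 / 0.492157111 ≈ 48.84.

€48.84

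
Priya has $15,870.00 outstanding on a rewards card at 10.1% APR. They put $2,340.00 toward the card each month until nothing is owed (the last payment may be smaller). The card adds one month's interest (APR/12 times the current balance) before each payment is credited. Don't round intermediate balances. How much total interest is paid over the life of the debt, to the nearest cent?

Monthly rate r = 10.1%/12 = 0.841667% = 0.00841667.
Payoff takes n = ⌈−ln(1 − rB₀/P)/ln(1+r)⌉ = ⌈7.013⌉ = 8 payments; the last is $29.75.
Total paid = 7·$2,340.00 + $29.75 = $16,409.75.
Total interest = total paid − principal = $16,409.75 − $15,870.00 = $539.75.

$539.75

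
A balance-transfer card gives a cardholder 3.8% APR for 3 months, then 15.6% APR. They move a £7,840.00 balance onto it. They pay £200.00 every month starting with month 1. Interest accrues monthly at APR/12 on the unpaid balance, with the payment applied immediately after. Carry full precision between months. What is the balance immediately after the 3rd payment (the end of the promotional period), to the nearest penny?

Promo months 1–3 at r₀ = 3.8%/12 = 0.00316667; months 4+ at r₁ = 15.6%/12 = 0.013.
After month 3: iterate B ← B·(1+r₀) − £200.00 for 3 months → £7,312.81.

£7,312.81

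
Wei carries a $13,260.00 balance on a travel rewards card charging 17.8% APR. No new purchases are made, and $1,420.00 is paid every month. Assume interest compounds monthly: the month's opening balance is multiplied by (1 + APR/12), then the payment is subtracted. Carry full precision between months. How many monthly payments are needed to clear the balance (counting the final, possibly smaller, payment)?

Monthly rate r = 17.8%/12 = 1.48333% = 0.0148333.
Recurrence: B ← B·(1+r) − $1,420.00.
Month 1: interest $196.69; balance after payment $12,036.69.
Month 2: interest $178.54; balance after payment $10,795.23.
Closed form: n = −ln(1 − rB₀/P)/ln(1+r) = −ln(0.86149)/ln(1.01483) ≈ 10.126, so the balance reaches zero during payment 11.

11 payments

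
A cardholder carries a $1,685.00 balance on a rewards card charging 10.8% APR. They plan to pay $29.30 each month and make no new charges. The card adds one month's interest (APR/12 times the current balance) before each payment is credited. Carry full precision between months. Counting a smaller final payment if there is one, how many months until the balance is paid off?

82 payments

Monthly rate r = 10.8%/12 = 0.9% = 0.009.
Recurrence: B ← B·(1+r) − $29.30.
Month 1: interest $15.17; balance after payment $1,670.87.
Month 2: interest $15.04; balance after payment $1,656.60.
Closed form: n = −ln(1 − rB₀/P)/ln(1+r) = −ln(0.48242)/ln(1.009) ≈ 81.357, so the balance reaches zero during payment 82.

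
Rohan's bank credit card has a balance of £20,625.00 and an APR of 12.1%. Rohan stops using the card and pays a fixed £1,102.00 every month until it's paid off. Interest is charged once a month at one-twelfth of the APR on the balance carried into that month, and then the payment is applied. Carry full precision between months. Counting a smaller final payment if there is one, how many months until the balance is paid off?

Monthly rate r = 12.1%/12 = 1.00833% = 0.0100833.
Recurrence: B ← B·(1+r) − £1,102.00.
Month 1: interest £207.97; balance after payment £19,730.97.
Month 2: interest £198.95; balance after payment £18,827.92.
Closed form: n = −ln(1 − rB₀/P)/ln(1+r) = −ln(0.81128)/ln(1.01008) ≈ 20.846, so the balance reaches zero during payment 21.

21 months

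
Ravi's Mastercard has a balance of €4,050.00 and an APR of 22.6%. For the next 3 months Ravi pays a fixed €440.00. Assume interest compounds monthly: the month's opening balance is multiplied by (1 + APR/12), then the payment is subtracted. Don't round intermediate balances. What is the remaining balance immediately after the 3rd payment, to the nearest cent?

Monthly rate r = 22.6%/12 = 1.88333% = 0.0188333.
Each month: B ← B·(1+r) − €440.00.
Month 1: interest €76.28; balance after payment €3,686.27.
Month 2: interest €69.42; balance after payment €3,315.70.
Month 3: interest €62.45; balance after payment €2,938.15.

€2,938.15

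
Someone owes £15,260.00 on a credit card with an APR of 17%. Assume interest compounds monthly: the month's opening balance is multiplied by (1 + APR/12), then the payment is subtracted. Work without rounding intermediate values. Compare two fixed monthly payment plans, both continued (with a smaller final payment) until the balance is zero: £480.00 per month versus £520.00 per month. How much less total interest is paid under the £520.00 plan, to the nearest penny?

£557.92

Monthly rate r = 17%/12 = 1.41667% = 0.0141667.
At £480.00/mo: n = ⌈−ln(1 − rB₀/P)/ln(1+r)⌉ = 43 payments (last £263.81); total interest = total paid − £15,260.00 = £5,163.81.
At £520.00/mo: 39 payments (last £105.89); total interest £4,605.89.
Interest saved = £5,163.81 − £4,605.89 = £557.92.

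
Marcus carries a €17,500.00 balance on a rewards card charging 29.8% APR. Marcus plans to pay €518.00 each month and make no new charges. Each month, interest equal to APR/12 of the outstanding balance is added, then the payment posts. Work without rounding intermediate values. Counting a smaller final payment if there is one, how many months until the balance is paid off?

Monthly rate r = 29.8%/12 = 2.48333% = 0.0248333.
Recurrence: B ← B·(1+r) − €518.00.
Month 1: interest €434.58; balance after payment €17,416.58.
Month 2: interest €432.51; balance after payment €17,331.10.
Closed form: n = −ln(1 − rB₀/P)/ln(1+r) = −ln(0.16104)/ln(1.02483) ≈ 74.445, so the balance reaches zero during payment 75.

75 payments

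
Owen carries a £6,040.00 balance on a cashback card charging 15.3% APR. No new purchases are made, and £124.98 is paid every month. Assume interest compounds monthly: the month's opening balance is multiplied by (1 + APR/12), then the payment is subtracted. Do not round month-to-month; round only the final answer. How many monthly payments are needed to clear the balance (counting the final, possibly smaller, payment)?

76 months

Monthly rate r = 15.3%/12 = 1.275% = 0.01275.
Recurrence: B ← B·(1+r) − £124.98.
Month 1: interest £77.01; balance after payment £5,992.03.
Month 2: interest £76.40; balance after payment £5,943.45.
Closed form: n = −ln(1 − rB₀/P)/ln(1+r) = −ln(0.38382)/ln(1.01275) ≈ 75.582, so the balance reaches zero during payment 76.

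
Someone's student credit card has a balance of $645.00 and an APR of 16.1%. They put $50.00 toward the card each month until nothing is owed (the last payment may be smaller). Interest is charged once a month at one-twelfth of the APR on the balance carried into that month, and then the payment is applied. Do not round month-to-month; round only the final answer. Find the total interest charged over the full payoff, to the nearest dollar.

Monthly rate r = 16.1%/12 = 1.34167% = 0.0134167.
Payoff takes n = ⌈−ln(1 − rB₀/P)/ln(1+r)⌉ = ⌈14.259⌉ = 15 payments; the last is $13.03.
Total paid = 14·$50.00 + $13.03 = $713.03.
Total interest = total paid − principal = $713.03 − $645.00 = $68.03.

$68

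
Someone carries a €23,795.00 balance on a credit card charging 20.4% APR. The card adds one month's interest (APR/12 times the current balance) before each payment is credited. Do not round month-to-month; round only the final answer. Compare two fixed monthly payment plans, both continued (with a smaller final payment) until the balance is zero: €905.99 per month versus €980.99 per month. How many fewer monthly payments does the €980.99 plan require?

4 fewer payments

Monthly rate r = 20.4%/12 = 1.7% = 0.017.
At €905.99/mo: n = ⌈−ln(1 − rB₀/P)/ln(1+r)⌉ = 36 payments (last €79.91); total interest = total paid − €23,795.00 = €7,994.56.
At €980.99/mo: 32 payments (last €529.28); total interest €7,144.97.
Payments saved = 36 − 32 = 4.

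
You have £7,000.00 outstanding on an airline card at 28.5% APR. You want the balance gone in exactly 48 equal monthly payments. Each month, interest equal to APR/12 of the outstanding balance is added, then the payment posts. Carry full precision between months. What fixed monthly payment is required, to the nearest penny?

£245.97

Monthly rate r = 28.5%/12 = 2.375% = 0.02375.
Level-payment amortization: P = B₀·r / (1 − (1+r)^(−n)) = 7000.00·0.02375 / (1 − 1.02375^(−48)).
Denominator 1 − (1+r)^(−48) = 0.675890254.
P = 166.25 / 0.675890254 ≈ 245.97.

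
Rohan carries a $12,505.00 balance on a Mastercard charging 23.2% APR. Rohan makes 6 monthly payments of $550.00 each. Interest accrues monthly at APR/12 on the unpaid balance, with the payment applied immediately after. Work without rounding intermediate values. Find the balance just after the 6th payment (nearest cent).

$10,563.85

Monthly rate r = 23.2%/12 = 1.93333% = 0.0193333.
Each month: B ← B·(1+r) − $550.00.
Month 1: interest $241.76; balance after payment $12,196.76.
Month 2: interest $235.80; balance after payment $11,882.57.
Month 3: interest $229.73; balance after payment $11,562.30.
Month 4: interest $223.54; balance after payment $11,235.83.
Month 5: interest $217.23; balance after payment $10,903.06.
Month 6: interest $210.79; balance after payment $10,563.85.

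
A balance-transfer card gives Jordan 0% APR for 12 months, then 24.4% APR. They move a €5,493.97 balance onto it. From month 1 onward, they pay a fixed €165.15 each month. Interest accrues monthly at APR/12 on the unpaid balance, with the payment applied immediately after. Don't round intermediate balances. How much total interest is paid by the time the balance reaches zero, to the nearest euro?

€1,135

Promo months 1–12 at r₀ = 0%/12 = 0; months 13+ at r₁ = 24.4%/12 = 0.0203333.
After month 12 (no interest yet): B = €5,493.97 − 12·€165.15 = €3,512.17.
Then at r₁ with €165.15/mo: n₂ = −ln(1 − r₁·B/P)/ln(1+r₁) ≈ 28.14 → 29 more payments.
Total paid = 40·€165.15 + €22.76 = €6,628.76; interest = €6,628.76 − €5,493.97 = €1,134.79.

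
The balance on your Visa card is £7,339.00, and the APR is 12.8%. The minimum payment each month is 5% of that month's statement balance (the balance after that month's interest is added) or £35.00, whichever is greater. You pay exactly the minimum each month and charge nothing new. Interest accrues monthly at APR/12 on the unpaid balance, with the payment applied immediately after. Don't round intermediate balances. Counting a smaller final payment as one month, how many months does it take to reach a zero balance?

Monthly rate r = 12.8%/12 = 1.06667% = 0.0106667.
While 5% of the post-interest balance exceeds £35.00, each month B ← (B·(1+r))·(1 − 0.05), i.e. B shrinks by the factor (1+r)·0.95 = 0.96013.
This holds for months 1–59. Entering month 60 the balance is £665.58; 5% of the post-interest balance is now below £35.00, so the flat £35.00 minimum applies from here.
From month 60 a fixed £35.00 at rate r clears £665.58 in 22 more payments. Total: 59 + 22 = 81 months.

81 months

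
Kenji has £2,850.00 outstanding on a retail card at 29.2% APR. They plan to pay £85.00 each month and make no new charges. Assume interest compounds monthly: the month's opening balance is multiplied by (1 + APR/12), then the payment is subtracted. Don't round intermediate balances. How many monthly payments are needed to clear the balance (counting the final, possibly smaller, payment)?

Monthly rate r = 29.2%/12 = 2.43333% = 0.0243333.
Recurrence: B ← B·(1+r) − £85.00.
Month 1: interest £69.35; balance after payment £2,834.35.
Month 2: interest £68.97; balance after payment £2,818.32.
Closed form: n = −ln(1 − rB₀/P)/ln(1+r) = −ln(0.18412)/ln(1.02433) ≈ 70.384, so the balance reaches zero during payment 71.

71 months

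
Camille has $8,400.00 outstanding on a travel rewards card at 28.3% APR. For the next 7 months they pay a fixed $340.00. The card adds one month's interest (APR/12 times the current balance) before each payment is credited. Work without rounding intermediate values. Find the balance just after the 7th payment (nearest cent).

$7,333.60

Monthly rate r = 28.3%/12 = 2.35833% = 0.0235833.
Each month: B ← B·(1+r) − $340.00.
Month 1: interest $198.10; balance after payment $8,258.10.
Month 2: interest $194.75; balance after payment $8,112.85.
Month 3: interest $191.33; balance after payment $7,964.18.
Month 4: interest $187.82; balance after payment $7,812.00.
Month 5: interest $184.23; balance after payment $7,656.24.
Month 6: interest $180.56; balance after payment $7,496.80.
Month 7: interest $176.80; balance after payment $7,333.60.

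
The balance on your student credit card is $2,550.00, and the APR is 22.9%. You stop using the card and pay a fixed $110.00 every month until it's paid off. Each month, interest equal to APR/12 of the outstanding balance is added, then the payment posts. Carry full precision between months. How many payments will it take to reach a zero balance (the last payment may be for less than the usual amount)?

Monthly rate r = 22.9%/12 = 1.90833% = 0.0190833.
Recurrence: B ← B·(1+r) − $110.00.
Month 1: interest $48.66; balance after payment $2,488.66.
Month 2: interest $47.49; balance after payment $2,426.15.
Closed form: n = −ln(1 − rB₀/P)/ln(1+r) = −ln(0.55761)/ln(1.01908) ≈ 30.898, so the balance reaches zero during payment 31.

31 payments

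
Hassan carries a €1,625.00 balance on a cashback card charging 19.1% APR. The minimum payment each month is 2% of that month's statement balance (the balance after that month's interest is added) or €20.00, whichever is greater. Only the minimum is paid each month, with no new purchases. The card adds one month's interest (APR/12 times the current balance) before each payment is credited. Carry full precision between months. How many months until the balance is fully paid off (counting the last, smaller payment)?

Monthly rate r = 19.1%/12 = 1.59167% = 0.0159167.
While 2% of the post-interest balance exceeds €20.00, each month B ← (B·(1+r))·(1 − 0.02), i.e. B shrinks by the factor (1+r)·0.98 = 0.9956.
This holds for months 1–114. Entering month 115 the balance is €982.76; 2% of the post-interest balance is now below €20.00, so the flat €20.00 minimum applies from here.
From month 115 a fixed €20.00 at rate r clears €982.76 in 97 more payments. Total: 114 + 97 = 211 months.

211 months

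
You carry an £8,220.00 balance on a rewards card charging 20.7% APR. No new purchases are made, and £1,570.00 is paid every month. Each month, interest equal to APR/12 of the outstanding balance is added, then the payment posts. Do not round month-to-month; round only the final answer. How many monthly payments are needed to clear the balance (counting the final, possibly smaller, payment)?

Monthly rate r = 20.7%/12 = 1.725% = 0.01725.
Recurrence: B ← B·(1+r) − £1,570.00.
Month 1: interest £141.79; balance after payment £6,791.80.
Month 2: interest £117.16; balance after payment £5,338.95.
Month 3: interest £92.10; balance after payment £3,861.05.
Month 4: interest £66.60; balance after payment £2,357.65.
Month 5: interest £40.67; balance after payment £828.32.
Month 6: interest £14.29; balance after payment £0.00.

6 payments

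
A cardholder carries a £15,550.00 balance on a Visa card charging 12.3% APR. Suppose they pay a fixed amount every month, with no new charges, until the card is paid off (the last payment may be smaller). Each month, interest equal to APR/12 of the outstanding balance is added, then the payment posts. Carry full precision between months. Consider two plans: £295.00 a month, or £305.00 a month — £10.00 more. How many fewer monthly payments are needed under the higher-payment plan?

Monthly rate r = 12.3%/12 = 1.025% = 0.01025.
At £295.00/mo: n = ⌈−ln(1 − rB₀/P)/ln(1+r)⌉ = 77 payments (last £62.13); total interest = total paid − £15,550.00 = £6,932.13.
At £305.00/mo: 73 payments (last £153.50); total interest £6,563.50.
Payments saved = 77 − 73 = 4.

4 fewer payments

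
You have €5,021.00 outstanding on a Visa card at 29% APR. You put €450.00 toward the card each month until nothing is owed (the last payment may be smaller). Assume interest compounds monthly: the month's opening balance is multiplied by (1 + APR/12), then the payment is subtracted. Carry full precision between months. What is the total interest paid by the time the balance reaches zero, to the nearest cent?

Monthly rate r = 29%/12 = 2.41667% = 0.0241667.
Payoff takes n = ⌈−ln(1 − rB₀/P)/ln(1+r)⌉ = ⌈13.159⌉ = 14 payments; the last is €72.25.
Total paid = 13·€450.00 + €72.25 = €5,922.25.
Total interest = total paid − principal = €5,922.25 − €5,021.00 = €901.25.

€901.25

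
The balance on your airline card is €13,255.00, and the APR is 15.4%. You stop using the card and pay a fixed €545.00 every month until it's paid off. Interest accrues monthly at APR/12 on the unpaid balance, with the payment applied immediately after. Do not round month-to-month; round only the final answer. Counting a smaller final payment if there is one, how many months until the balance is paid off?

30 months

Monthly rate r = 15.4%/12 = 1.28333% = 0.0128333.
Recurrence: B ← B·(1+r) − €545.00.
Month 1: interest €170.11; balance after payment €12,880.11.
Month 2: interest €165.29; balance after payment €12,500.40.
Closed form: n = −ln(1 − rB₀/P)/ln(1+r) = −ln(0.68788)/ln(1.01283) ≈ 29.341, so the balance reaches zero during payment 30.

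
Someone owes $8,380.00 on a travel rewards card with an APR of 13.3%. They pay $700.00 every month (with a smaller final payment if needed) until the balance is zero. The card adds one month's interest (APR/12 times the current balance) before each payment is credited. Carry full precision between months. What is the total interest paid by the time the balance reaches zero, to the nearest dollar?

Monthly rate r = 13.3%/12 = 1.10833% = 0.0110833.
Payoff takes n = ⌈−ln(1 − rB₀/P)/ln(1+r)⌉ = ⌈12.915⌉ = 13 payments; the last is $640.63.
Total paid = 12·$700.00 + $640.63 = $9,040.63.
Total interest = total paid − principal = $9,040.63 − $8,380.00 = $660.63.

$661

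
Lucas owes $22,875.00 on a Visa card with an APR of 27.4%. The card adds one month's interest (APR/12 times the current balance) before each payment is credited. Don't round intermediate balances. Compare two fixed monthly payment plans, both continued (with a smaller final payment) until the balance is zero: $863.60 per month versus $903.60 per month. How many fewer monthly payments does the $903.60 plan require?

3 fewer payments

Monthly rate r = 27.4%/12 = 2.28333% = 0.0228333.
At $863.60/mo: n = ⌈−ln(1 − rB₀/P)/ln(1+r)⌉ = 42 payments (last $106.07); total interest = total paid − $22,875.00 = $12,638.67.
At $903.60/mo: 39 payments (last $198.82); total interest $11,660.62.
Payments saved = 42 − 39 = 3.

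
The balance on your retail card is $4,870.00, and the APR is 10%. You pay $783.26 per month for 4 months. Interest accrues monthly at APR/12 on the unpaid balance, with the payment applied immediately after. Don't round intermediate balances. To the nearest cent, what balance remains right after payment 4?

$1,861.95

Monthly rate r = 10%/12 = 0.833333% = 0.00833333.
Each month: B ← B·(1+r) − $783.26.
Month 1: interest $40.58; balance after payment $4,127.32.
Month 2: interest $34.39; balance after payment $3,378.46.
Month 3: interest $28.15; balance after payment $2,623.35.
Month 4: interest $21.86; balance after payment $1,861.95.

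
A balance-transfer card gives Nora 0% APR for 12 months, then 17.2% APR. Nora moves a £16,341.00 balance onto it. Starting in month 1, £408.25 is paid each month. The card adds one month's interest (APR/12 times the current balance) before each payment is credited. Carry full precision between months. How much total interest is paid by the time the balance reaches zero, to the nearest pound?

£3,294

Promo months 1–12 at r₀ = 0%/12 = 0; months 13+ at r₁ = 17.2%/12 = 0.0143333.
After month 12 (no interest yet): B = £16,341.00 − 12·£408.25 = £11,442.00.
Then at r₁ with £408.25/mo: n₂ = −ln(1 − r₁·B/P)/ln(1+r₁) ≈ 36.10 → 37 more payments.
Total paid = 48·£408.25 + £39.23 = £19,635.23; interest = £19,635.23 − £16,341.00 = £3,294.23.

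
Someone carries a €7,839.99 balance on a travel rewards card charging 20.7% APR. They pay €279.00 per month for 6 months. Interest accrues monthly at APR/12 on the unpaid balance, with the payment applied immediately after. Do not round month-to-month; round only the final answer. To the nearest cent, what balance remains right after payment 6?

€6,939.36

Monthly rate r = 20.7%/12 = 1.725% = 0.01725.
Each month: B ← B·(1+r) − €279.00.
Month 1: interest €135.24; balance after payment €7,696.23.
Month 2: interest €132.76; balance after payment €7,549.99.
Month 3: interest €130.24; balance after payment €7,401.23.
Month 4: interest €127.67; balance after payment €7,249.90.
Month 5: interest €125.06; balance after payment €7,095.96.
Month 6: interest €122.41; balance after payment €6,939.36.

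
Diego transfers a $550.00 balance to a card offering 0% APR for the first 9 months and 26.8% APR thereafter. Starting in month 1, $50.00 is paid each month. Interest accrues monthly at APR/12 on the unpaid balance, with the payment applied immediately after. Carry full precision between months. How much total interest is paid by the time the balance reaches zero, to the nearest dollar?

Promo months 1–9 at r₀ = 0%/12 = 0; months 10+ at r₁ = 26.8%/12 = 0.0223333.
After month 9 (no interest yet): B = $550.00 − 9·$50.00 = $100.00.
Then at r₁ with $50.00/mo: n₂ = −ln(1 − r₁·B/P)/ln(1+r₁) ≈ 2.07 → 3 more payments.
Total paid = 11·$50.00 + $3.48 = $553.48; interest = $553.48 − $550.00 = $3.48.

$3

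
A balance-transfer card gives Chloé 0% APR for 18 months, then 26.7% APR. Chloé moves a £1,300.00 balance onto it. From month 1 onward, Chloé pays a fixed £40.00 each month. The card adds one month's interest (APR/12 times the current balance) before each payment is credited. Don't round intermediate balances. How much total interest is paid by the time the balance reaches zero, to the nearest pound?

£128

Promo months 1–18 at r₀ = 0%/12 = 0; months 19+ at r₁ = 26.7%/12 = 0.02225.
After month 18 (no interest yet): B = £1,300.00 − 18·£40.00 = £580.00.
Then at r₁ with £40.00/mo: n₂ = −ln(1 − r₁·B/P)/ln(1+r₁) ≈ 17.70 → 18 more payments.
Total paid = 35·£40.00 + £28.13 = £1,428.13; interest = £1,428.13 − £1,300.00 = £128.13.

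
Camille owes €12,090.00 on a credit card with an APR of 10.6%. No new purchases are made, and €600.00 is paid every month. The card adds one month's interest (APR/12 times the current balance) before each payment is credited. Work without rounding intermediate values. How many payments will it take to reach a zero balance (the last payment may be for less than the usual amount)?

23 payments

Monthly rate r = 10.6%/12 = 0.883333% = 0.00883333.
Recurrence: B ← B·(1+r) − €600.00.
Month 1: interest €106.80; balance after payment €11,596.80.
Month 2: interest €102.44; balance after payment €11,099.23.
Closed form: n = −ln(1 − rB₀/P)/ln(1+r) = −ln(0.82201)/ln(1.00883) ≈ 22.287, so the balance reaches zero during payment 23.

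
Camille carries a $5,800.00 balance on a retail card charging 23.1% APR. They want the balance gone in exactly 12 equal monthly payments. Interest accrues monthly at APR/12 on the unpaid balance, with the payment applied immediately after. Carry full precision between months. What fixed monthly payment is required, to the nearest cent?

$545.92

Monthly rate r = 23.1%/12 = 1.925% = 0.01925.
Level-payment amortization: P = B₀·r / (1 − (1+r)^(−n)) = 5800.00·0.01925 / (1 − 1.01925^(−12)).
Denominator 1 − (1+r)^(−12) = 0.204516166.
P = 111.65 / 0.204516166 ≈ 545.92.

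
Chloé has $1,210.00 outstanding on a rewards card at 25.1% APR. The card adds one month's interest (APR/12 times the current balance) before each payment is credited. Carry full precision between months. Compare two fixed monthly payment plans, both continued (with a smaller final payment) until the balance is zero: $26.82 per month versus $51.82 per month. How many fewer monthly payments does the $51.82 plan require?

106 fewer payments

Monthly rate r = 25.1%/12 = 2.09167% = 0.0209167.
At $26.82/mo: n = ⌈−ln(1 − rB₀/P)/ln(1+r)⌉ = 139 payments (last $25.61); total interest = total paid − $1,210.00 = $2,516.77.
At $51.82/mo: 33 payments (last $19.63); total interest $467.87.
Payments saved = 139 − 33 = 106.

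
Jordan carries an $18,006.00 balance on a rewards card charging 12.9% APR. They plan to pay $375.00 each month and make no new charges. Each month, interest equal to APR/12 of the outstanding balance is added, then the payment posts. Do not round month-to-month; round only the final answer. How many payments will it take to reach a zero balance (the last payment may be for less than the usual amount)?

68 payments

Monthly rate r = 12.9%/12 = 1.075% = 0.01075.
Recurrence: B ← B·(1+r) − $375.00.
Month 1: interest $193.56; balance after payment $17,824.56.
Month 2: interest $191.61; balance after payment $17,641.18.
Closed form: n = −ln(1 − rB₀/P)/ln(1+r) = −ln(0.48383)/ln(1.01075) ≈ 67.900, so the balance reaches zero during payment 68.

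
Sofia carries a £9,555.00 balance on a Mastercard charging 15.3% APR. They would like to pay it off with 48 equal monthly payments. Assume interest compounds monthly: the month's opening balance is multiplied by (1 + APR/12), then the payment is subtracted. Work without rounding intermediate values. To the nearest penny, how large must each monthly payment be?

Monthly rate r = 15.3%/12 = 1.275% = 0.01275.
Level-payment amortization: P = B₀·r / (1 − (1+r)^(−n)) = 9555.00·0.01275 / (1 − 1.01275^(−48)).
Denominator 1 − (1+r)^(−48) = 0.455632848.
P = 121.826 / 0.455632848 ≈ 267.38.

£267.38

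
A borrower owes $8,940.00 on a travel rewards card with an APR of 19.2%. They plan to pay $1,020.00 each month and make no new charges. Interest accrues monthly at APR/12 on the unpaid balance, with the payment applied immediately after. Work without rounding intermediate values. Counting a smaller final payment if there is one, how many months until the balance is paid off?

Monthly rate r = 19.2%/12 = 1.6% = 0.016.
Recurrence: B ← B·(1+r) − $1,020.00.
Month 1: interest $143.04; balance after payment $8,063.04.
Month 2: interest $129.01; balance after payment $7,172.05.
Closed form: n = −ln(1 − rB₀/P)/ln(1+r) = −ln(0.85976)/ln(1.016) ≈ 9.519, so the balance reaches zero during payment 10.

10 months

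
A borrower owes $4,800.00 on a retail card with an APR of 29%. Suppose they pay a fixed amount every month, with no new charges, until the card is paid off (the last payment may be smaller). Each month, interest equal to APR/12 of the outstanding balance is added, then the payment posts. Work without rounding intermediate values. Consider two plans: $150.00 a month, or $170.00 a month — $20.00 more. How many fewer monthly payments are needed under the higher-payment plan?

14 fewer payments

Monthly rate r = 29%/12 = 2.41667% = 0.0241667.
At $150.00/mo: n = ⌈−ln(1 − rB₀/P)/ln(1+r)⌉ = 63 payments (last $23.86); total interest = total paid − $4,800.00 = $4,523.86.
At $170.00/mo: 49 payments (last $4.39); total interest $3,364.39.
Payments saved = 63 − 49 = 14.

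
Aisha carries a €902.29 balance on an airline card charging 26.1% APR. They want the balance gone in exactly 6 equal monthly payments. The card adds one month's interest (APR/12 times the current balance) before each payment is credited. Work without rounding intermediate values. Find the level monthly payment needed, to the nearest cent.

Monthly rate r = 26.1%/12 = 2.175% = 0.02175.
Level-payment amortization: P = B₀·r / (1 − (1+r)^(−n)) = 902.29·0.02175 / (1 − 1.02175^(−6)).
Denominator 1 − (1+r)^(−6) = 0.12111486.
P = 19.6248 / 0.12111486 ≈ 162.03.

€162.03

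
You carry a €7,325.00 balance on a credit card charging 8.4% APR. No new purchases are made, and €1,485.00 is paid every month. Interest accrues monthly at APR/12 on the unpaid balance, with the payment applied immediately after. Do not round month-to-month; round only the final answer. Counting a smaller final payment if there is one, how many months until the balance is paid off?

Monthly rate r = 8.4%/12 = 0.7% = 0.007.
Recurrence: B ← B·(1+r) − €1,485.00.
Month 1: interest €51.27; balance after payment €5,891.27.
Month 2: interest €41.24; balance after payment €4,447.51.
Month 3: interest €31.13; balance after payment €2,993.65.
Month 4: interest €20.96; balance after payment €1,529.60.
Month 5: interest €10.71; balance after payment €55.31.
Month 6: interest €0.39; balance after payment €0.00.

6 payments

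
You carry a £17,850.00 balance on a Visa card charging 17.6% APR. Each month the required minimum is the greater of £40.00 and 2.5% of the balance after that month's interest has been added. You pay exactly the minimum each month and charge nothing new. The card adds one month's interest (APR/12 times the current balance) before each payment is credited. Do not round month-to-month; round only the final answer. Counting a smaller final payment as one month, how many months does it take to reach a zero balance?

285 months

Monthly rate r = 17.6%/12 = 1.46667% = 0.0146667.
While 2.5% of the post-interest balance exceeds £40.00, each month B ← (B·(1+r))·(1 − 0.025), i.e. B shrinks by the factor (1+r)·0.975 = 0.9893.
This holds for months 1–226. Entering month 227 the balance is £1,569.53; 2.5% of the post-interest balance is now below £40.00, so the flat £40.00 minimum applies from here.
From month 227 a fixed £40.00 at rate r clears £1,569.53 in 59 more payments. Total: 226 + 59 = 285 months.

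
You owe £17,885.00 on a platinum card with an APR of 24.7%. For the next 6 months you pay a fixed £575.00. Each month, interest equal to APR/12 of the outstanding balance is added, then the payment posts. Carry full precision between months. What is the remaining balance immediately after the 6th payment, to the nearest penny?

£16,578.15

Monthly rate r = 24.7%/12 = 2.05833% = 0.0205833.
Each month: B ← B·(1+r) − £575.00.
Month 1: interest £368.13; balance after payment £17,678.13.
Month 2: interest £363.87; balance after payment £17,467.01.
Month 3: interest £359.53; balance after payment £17,251.54.
Month 4: interest £355.09; balance after payment £17,031.63.
Month 5: interest £350.57; balance after payment £16,807.20.
Month 6: interest £345.95; balance after payment £16,578.15.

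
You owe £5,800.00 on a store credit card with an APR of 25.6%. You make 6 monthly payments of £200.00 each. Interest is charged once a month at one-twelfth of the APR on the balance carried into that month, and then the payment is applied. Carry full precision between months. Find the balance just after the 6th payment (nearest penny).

Monthly rate r = 25.6%/12 = 2.13333% = 0.0213333.
Each month: B ← B·(1+r) − £200.00.
Month 1: interest £123.73; balance after payment £5,723.73.
Month 2: interest £122.11; balance after payment £5,645.84.
Month 3: interest £120.44; balance after payment £5,566.28.
Month 4: interest £118.75; balance after payment £5,485.03.
Month 5: interest £117.01; balance after payment £5,402.05.
Month 6: interest £115.24; balance after payment £5,317.29.

£5,317.29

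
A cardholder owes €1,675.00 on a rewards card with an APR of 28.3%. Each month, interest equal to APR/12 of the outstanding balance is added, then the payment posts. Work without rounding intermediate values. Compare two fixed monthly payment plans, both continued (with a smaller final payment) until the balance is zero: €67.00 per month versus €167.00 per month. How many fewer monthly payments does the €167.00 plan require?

27 fewer payments

Monthly rate r = 28.3%/12 = 2.35833% = 0.0235833.
At €67.00/mo: n = ⌈−ln(1 − rB₀/P)/ln(1+r)⌉ = 39 payments (last €13.98); total interest = total paid − €1,675.00 = €884.98.
At €167.00/mo: 12 payments (last €97.11); total interest €259.11.
Payments saved = 39 − 12 = 27.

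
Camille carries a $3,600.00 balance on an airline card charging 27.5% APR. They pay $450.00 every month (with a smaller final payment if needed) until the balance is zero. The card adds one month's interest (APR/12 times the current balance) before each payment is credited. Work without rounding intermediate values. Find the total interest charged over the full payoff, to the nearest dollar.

Monthly rate r = 27.5%/12 = 2.29167% = 0.0229167.
Payoff takes n = ⌈−ln(1 − rB₀/P)/ln(1+r)⌉ = ⌈8.938⌉ = 9 payments; the last is $422.53.
Total paid = 8·$450.00 + $422.53 = $4,022.53.
Total interest = total paid − principal = $4,022.53 − $3,600.00 = $422.53.

$423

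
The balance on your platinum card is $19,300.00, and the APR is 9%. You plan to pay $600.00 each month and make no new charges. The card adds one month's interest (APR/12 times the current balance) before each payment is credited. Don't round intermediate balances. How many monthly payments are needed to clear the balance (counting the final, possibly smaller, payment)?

37 months

Monthly rate r = 9%/12 = 0.75% = 0.0075.
Recurrence: B ← B·(1+r) − $600.00.
Month 1: interest $144.75; balance after payment $18,844.75.
Month 2: interest $141.34; balance after payment $18,386.09.
Closed form: n = −ln(1 − rB₀/P)/ln(1+r) = −ln(0.75875)/ln(1.0075) ≈ 36.949, so the balance reaches zero during payment 37.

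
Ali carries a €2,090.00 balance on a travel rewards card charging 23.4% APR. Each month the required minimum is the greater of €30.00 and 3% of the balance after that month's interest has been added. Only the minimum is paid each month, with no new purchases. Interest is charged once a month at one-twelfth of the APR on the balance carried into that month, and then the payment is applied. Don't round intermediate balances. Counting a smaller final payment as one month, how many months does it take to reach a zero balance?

Monthly rate r = 23.4%/12 = 1.95% = 0.0195.
While 3% of the post-interest balance exceeds €30.00, each month B ← (B·(1+r))·(1 − 0.03), i.e. B shrinks by the factor (1+r)·0.97 = 0.98891.
This holds for months 1–68. Entering month 69 the balance is €979.39; 3% of the post-interest balance is now below €30.00, so the flat €30.00 minimum applies from here.
From month 69 a fixed €30.00 at rate r clears €979.39 in 53 more payments. Total: 68 + 53 = 121 months.

121 months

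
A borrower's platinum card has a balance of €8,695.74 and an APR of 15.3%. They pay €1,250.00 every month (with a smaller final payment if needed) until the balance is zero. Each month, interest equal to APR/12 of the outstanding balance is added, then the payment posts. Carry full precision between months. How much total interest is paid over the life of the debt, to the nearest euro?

€470

Monthly rate r = 15.3%/12 = 1.275% = 0.01275.
Payoff takes n = ⌈−ln(1 − rB₀/P)/ln(1+r)⌉ = ⌈7.331⌉ = 8 payments; the last is €415.50.
Total paid = 7·€1,250.00 + €415.50 = €9,165.50.
Total interest = total paid − principal = €9,165.50 − €8,695.74 = €469.76.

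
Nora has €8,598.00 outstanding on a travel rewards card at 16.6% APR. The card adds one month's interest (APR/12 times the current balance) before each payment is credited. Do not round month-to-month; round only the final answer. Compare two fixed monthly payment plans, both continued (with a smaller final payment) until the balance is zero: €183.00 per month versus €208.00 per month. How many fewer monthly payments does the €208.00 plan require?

15 fewer payments

Monthly rate r = 16.6%/12 = 1.38333% = 0.0138333.
At €183.00/mo: n = ⌈−ln(1 − rB₀/P)/ln(1+r)⌉ = 77 payments (last €73.86); total interest = total paid − €8,598.00 = €5,383.86.
At €208.00/mo: 62 payments (last €154.19); total interest €4,244.19.
Payments saved = 77 − 62 = 15.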